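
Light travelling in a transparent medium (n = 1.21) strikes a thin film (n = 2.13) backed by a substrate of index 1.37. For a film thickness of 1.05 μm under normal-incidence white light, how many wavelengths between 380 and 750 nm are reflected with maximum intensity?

6

Top surface (1.21 → 2.13): reflection off a higher-index medium gives a half-wave phase shift.
Bottom surface (2.13 → 1.37): reflection off a lower-index medium gives no phase shift.
Exactly one π shift → a net half-wave offset.
With one net inversion, constructive interference in reflection requires 2 n t = (m + ½) λ.
λ = 2 n t / (m + ½) = 4473 / (m + ½) nm.
m=5: 813 nm (IR); m=6: 688 nm (visible); m=7: 596 nm (visible); m=8: 526 nm (visible); m=9: 471 nm (visible); m=10: 426 nm (visible); m=11: 389 nm (visible); m=12: 358 nm (UV).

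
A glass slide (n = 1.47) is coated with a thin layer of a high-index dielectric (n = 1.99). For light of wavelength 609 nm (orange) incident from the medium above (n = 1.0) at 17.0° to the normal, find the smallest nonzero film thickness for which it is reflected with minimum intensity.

155 nm

Ray reflecting at the top interface goes from n = 1.0 toward n = 1.99: a half-wave phase shift.
Bottom surface (1.99 → 1.47): reflection off a lower-index medium gives no phase shift.
Net: one phase inversion between the two reflected rays.
So the condition for destructive reflection is 2 n t cos θ_r = m λ.
Snell's law: 1.0 sin 17.0° = 1.99 sin θ_r → sin θ_r = 0.147, cos θ_r = 0.989.
Minimum nonzero at m = 1: t = λ / (2 n cos θ_r) = 609 / (2 × 1.99 × 0.989) = 155 nm.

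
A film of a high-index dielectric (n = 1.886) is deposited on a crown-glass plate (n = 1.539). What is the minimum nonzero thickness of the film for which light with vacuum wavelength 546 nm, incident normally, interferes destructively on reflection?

Top surface (1.0 → 1.886): reflection off a higher-index medium gives a half-wave phase shift.
At the lower boundary (n = 1.886 to n = 1.539) the reflected ray undergoes no phase shift.
Net: one phase inversion between the two reflected rays.
So the condition for destructive reflection is 2 n t = m λ.
Minimum nonzero at m = 1: t = λ / (2 n) = 546 / (2 × 1.886) = 145 nm.

145 nm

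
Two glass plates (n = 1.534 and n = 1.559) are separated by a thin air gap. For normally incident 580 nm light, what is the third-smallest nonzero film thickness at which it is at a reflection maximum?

725 nm

At the upper boundary (n = 1.534 to n = 1.0) the reflected ray undergoes no phase shift.
Bottom surface (1.0 → 1.559): reflection off a higher-index medium gives a half-wave phase shift.
Exactly one π shift → a net half-wave offset.
For strong reflection here: 2 n t = (m + ½) λ.
The third-smallest nonzero thickness corresponds to m = 2: t = (m + ½) λ / (2 n) = 2.50 × 580 / (2 × 1.0) = 725 nm.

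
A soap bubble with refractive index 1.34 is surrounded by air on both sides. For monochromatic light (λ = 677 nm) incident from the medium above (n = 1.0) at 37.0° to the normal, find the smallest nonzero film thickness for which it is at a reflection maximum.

At the upper boundary (n = 1.0 to n = 1.34) the reflected ray undergoes a half-wave phase shift.
Ray reflecting at the bottom interface goes from n = 1.34 toward n = 1.0: no phase shift.
The two reflections differ by half a wavelength.
For maximum reflection here: 2 n t cos θ_r = (m + ½) λ.
Snell's law: 1.0 sin 37.0° = 1.34 sin θ_r → sin θ_r = 0.449, cos θ_r = 0.893.
Minimum at m = 0: t = λ / (4 n cos θ_r) = 677 / (4 × 1.34 × 0.893) = 141 nm.

141 nm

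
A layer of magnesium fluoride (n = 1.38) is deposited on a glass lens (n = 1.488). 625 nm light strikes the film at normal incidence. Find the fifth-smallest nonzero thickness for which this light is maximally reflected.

1132 nm

Top surface (1.0 → 1.38): reflection off a higher-index medium gives a half-wave phase shift.
At the lower boundary (n = 1.38 to n = 1.488) the reflected ray undergoes a half-wave phase shift.
Zero or two π shifts → no net half-wave offset.
So the condition for constructive reflection is 2 n t = m λ.
The fifth-smallest nonzero thickness corresponds to m = 5: t = m λ / (2 n) = 5.00 × 625 / (2 × 1.38) = 1132 nm.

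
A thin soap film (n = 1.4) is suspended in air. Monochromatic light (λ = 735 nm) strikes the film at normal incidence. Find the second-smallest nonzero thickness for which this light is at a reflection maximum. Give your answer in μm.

Top surface (1.0 → 1.4): reflection off a higher-index medium gives a half-wave phase shift.
At the lower boundary (n = 1.4 to n = 1.0) the reflected ray undergoes no phase shift.
Net: one phase inversion between the two reflected rays.
For bright reflection here: 2 n t = (m + ½) λ.
The second-smallest nonzero thickness corresponds to m = 1: t = (m + ½) λ / (2 n) = 1.50 × 735 / (2 × 1.4) = 394 nm.

0.394 μm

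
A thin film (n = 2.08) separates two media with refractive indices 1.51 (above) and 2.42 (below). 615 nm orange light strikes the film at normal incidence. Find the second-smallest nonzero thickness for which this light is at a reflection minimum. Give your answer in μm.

Ray reflecting at the top interface goes from n = 1.51 toward n = 2.08: a half-wave phase shift.
Bottom surface (2.08 → 2.42): reflection off a higher-index medium gives a half-wave phase shift.
Net: no relative phase inversion (both shifts match).
So the condition for destructive reflection is 2 n t = (m + ½) λ.
The second-smallest nonzero thickness corresponds to m = 1: t = (m + ½) λ / (2 n) = 1.50 × 615 / (2 × 2.08) = 222 nm.

0.222 μm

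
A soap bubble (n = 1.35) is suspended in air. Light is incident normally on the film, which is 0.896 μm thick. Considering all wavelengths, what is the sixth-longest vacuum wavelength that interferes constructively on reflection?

At the upper boundary (n = 1.0 to n = 1.35) the reflected ray undergoes a half-wave phase shift.
Bottom surface (1.35 → 1.0): reflection off a lower-index medium gives no phase shift.
Net: one phase inversion between the two reflected rays.
For strong reflection here: 2 n t = (m + ½) λ.
λ = 2 n t / (m + ½). The sixth-longest wavelength is m = 5: λ = 2 × 1.35 × 896 / 5.50 = 440 nm.

440 nm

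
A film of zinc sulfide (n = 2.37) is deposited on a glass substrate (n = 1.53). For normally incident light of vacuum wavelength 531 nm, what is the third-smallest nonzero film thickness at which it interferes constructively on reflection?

280 nm

At the upper boundary (n = 1.0 to n = 2.37) the reflected ray undergoes a half-wave phase shift.
At the lower boundary (n = 2.37 to n = 1.53) the reflected ray undergoes no phase shift.
Net: one phase inversion between the two reflected rays.
For bright reflection here: 2 n t = (m + ½) λ.
The third-smallest nonzero thickness corresponds to m = 2: t = (m + ½) λ / (2 n) = 2.50 × 531 / (2 × 2.37) = 280 nm.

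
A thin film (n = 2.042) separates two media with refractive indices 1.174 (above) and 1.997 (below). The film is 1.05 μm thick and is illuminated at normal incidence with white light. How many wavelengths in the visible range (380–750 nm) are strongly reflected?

5

Ray reflecting at the top interface goes from n = 1.174 toward n = 2.042: a half-wave phase shift.
At the lower boundary (n = 2.042 to n = 1.997) the reflected ray undergoes no phase shift.
Net: one phase inversion between the two reflected rays.
With one net inversion, constructive interference in reflection requires 2 n t = (m + ½) λ.
λ = 2 n t / (m + ½) = 4288 / (m + ½) nm.
m=5: 780 nm (IR); m=6: 660 nm (visible); m=7: 572 nm (visible); m=8: 504 nm (visible); m=9: 451 nm (visible); m=10: 408 nm (visible); m=11: 373 nm (UV).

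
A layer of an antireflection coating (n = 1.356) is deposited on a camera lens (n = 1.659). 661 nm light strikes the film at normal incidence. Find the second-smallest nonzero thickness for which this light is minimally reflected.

Ray reflecting at the top interface goes from n = 1.0 toward n = 1.356: a half-wave phase shift.
At the lower boundary (n = 1.356 to n = 1.659) the reflected ray undergoes a half-wave phase shift.
The two reflections carry the same phase change, so no net offset.
For minimum reflection here: 2 n t = (m + ½) λ.
The second-smallest nonzero thickness corresponds to m = 1: t = (m + ½) λ / (2 n) = 1.50 × 661 / (2 × 1.356) = 366 nm.

366 nm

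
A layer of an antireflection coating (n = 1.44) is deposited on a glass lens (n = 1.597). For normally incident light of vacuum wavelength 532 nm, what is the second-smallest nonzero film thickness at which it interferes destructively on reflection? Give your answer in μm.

0.277 μm

Top surface (1.0 → 1.44): reflection off a higher-index medium gives a half-wave phase shift.
Ray reflecting at the bottom interface goes from n = 1.44 toward n = 1.597: a half-wave phase shift.
Zero or two π shifts → no net half-wave offset.
With no net inversion, destructive interference in reflection requires 2 n t = (m + ½) λ.
The second-smallest nonzero thickness corresponds to m = 1: t = (m + ½) λ / (2 n) = 1.50 × 532 / (2 × 1.44) = 277 nm.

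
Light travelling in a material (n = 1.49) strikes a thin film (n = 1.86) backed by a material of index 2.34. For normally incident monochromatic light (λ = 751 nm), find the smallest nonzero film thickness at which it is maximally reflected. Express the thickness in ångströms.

2019 Å

At the upper boundary (n = 1.49 to n = 1.86) the reflected ray undergoes a half-wave phase shift.
Bottom surface (1.86 → 2.34): reflection off a higher-index medium gives a half-wave phase shift.
Net: no relative phase inversion (both shifts match).
With no net inversion, constructive interference in reflection requires 2 n t = m λ.
Minimum nonzero at m = 1: t = λ / (2 n) = 751 / (2 × 1.86) = 202 nm.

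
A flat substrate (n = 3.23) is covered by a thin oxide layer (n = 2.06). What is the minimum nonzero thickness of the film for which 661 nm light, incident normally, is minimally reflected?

80.2 nm

At the upper boundary (n = 1.0 to n = 2.06) the reflected ray undergoes a half-wave phase shift.
Ray reflecting at the bottom interface goes from n = 2.06 toward n = 3.23: a half-wave phase shift.
The two reflections carry the same phase change, so no net offset.
With no net inversion, destructive interference in reflection requires 2 n t = (m + ½) λ.
Minimum at m = 0: t = λ / (4 n) = 661 / (4 × 2.06) = 80.2 nm.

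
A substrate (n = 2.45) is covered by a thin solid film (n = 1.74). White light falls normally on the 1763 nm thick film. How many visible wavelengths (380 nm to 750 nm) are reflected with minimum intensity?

8

Top surface (1.0 → 1.74): reflection off a higher-index medium gives a half-wave phase shift.
At the lower boundary (n = 1.74 to n = 2.45) the reflected ray undergoes a half-wave phase shift.
The two reflections carry the same phase change, so no net offset.
With no net inversion, destructive interference in reflection requires 2 n t = (m + ½) λ.
λ = 2 n t / (m + ½) = 6135 / (m + ½) nm.
m=7: 818 nm (IR); m=8: 722 nm (visible); m=9: 646 nm (visible); m=10: 584 nm (visible); m=11: 533 nm (visible); m=12: 491 nm (visible); m=13: 454 nm (visible); m=14: 423 nm (visible); m=15: 396 nm (visible); m=16: 372 nm (UV).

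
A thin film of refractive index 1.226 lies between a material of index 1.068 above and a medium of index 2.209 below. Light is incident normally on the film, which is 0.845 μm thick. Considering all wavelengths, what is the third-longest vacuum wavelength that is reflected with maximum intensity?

At the upper boundary (n = 1.068 to n = 1.226) the reflected ray undergoes a half-wave phase shift.
Bottom surface (1.226 → 2.209): reflection off a higher-index medium gives a half-wave phase shift.
Zero or two π shifts → no net half-wave offset.
With no net inversion, constructive interference in reflection requires 2 n t = m λ.
λ = 2 n t / m. The third-longest wavelength is m = 3: λ = 2 × 1.226 × 845 / 3.00 = 691 nm.

691 nm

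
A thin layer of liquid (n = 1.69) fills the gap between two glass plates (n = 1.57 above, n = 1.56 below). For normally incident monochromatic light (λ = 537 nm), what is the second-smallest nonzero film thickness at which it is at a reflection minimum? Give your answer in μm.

Top surface (1.57 → 1.69): reflection off a higher-index medium gives a half-wave phase shift.
Bottom surface (1.69 → 1.56): reflection off a lower-index medium gives no phase shift.
Exactly one π shift → a net half-wave offset.
So the condition for destructive reflection is 2 n t = m λ.
The second-smallest nonzero thickness corresponds to m = 2: t = m λ / (2 n) = 2.00 × 537 / (2 × 1.69) = 318 nm.

0.318 μm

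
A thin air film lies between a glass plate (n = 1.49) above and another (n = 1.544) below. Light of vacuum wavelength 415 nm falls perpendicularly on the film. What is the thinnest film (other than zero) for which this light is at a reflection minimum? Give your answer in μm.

0.208 μm

At the upper boundary (n = 1.49 to n = 1.0) the reflected ray undergoes no phase shift.
Bottom surface (1.0 → 1.544): reflection off a higher-index medium gives a half-wave phase shift.
Net: one phase inversion between the two reflected rays.
So the condition for destructive reflection is 2 n t = m λ.
Minimum nonzero at m = 1: t = λ / (2 n) = 415 / (2 × 1.0) = 208 nm.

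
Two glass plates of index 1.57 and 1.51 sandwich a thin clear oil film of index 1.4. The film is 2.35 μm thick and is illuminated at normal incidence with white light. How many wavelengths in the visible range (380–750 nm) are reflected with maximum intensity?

8

Top surface (1.57 → 1.4): reflection off a lower-index medium gives no phase shift.
At the lower boundary (n = 1.4 to n = 1.51) the reflected ray undergoes a half-wave phase shift.
Net: one phase inversion between the two reflected rays.
So the condition for constructive reflection is 2 n t = (m + ½) λ.
λ = 2 n t / (m + ½) = 6580 / (m + ½) nm.
m=8: 774 nm (IR); m=9: 693 nm (visible); m=10: 627 nm (visible); m=11: 572 nm (visible); m=12: 526 nm (visible); m=13: 487 nm (visible); m=14: 454 nm (visible); m=15: 425 nm (visible); m=16: 399 nm (visible); m=17: 376 nm (UV).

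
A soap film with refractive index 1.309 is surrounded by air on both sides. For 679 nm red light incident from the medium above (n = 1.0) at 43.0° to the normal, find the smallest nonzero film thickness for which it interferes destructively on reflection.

304 nm

Top surface (1.0 → 1.309): reflection off a higher-index medium gives a half-wave phase shift.
Bottom surface (1.309 → 1.0): reflection off a lower-index medium gives no phase shift.
The two reflections differ by half a wavelength.
For minimum reflection here: 2 n t cos θ_r = m λ.
Snell's law: 1.0 sin 43.0° = 1.309 sin θ_r → sin θ_r = 0.521, cos θ_r = 0.854.
Minimum nonzero at m = 1: t = λ / (2 n cos θ_r) = 679 / (2 × 1.309 × 0.854) = 304 nm.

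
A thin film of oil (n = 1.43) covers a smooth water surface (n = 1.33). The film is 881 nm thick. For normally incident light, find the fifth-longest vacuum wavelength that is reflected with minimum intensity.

Ray reflecting at the top interface goes from n = 1.0 toward n = 1.43: a half-wave phase shift.
At the lower boundary (n = 1.43 to n = 1.33) the reflected ray undergoes no phase shift.
Exactly one π shift → a net half-wave offset.
With one net inversion, destructive interference in reflection requires 2 n t = m λ.
λ = 2 n t / m. The fifth-longest wavelength is m = 5: λ = 2 × 1.43 × 881 / 5.00 = 504 nm.

504 nm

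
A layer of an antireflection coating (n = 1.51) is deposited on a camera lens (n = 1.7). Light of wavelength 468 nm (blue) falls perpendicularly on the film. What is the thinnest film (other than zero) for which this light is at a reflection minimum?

Ray reflecting at the top interface goes from n = 1.0 toward n = 1.51: a half-wave phase shift.
At the lower boundary (n = 1.51 to n = 1.7) the reflected ray undergoes a half-wave phase shift.
Zero or two π shifts → no net half-wave offset.
For dark reflection here: 2 n t = (m + ½) λ.
Minimum at m = 0: t = λ / (4 n) = 468 / (4 × 1.51) = 77.5 nm.

77.5 nm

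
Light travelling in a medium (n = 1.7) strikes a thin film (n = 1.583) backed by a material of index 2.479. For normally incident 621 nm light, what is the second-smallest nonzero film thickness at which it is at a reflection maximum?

At the upper boundary (n = 1.7 to n = 1.583) the reflected ray undergoes no phase shift.
Bottom surface (1.583 → 2.479): reflection off a higher-index medium gives a half-wave phase shift.
The two reflections differ by half a wavelength.
With one net inversion, constructive interference in reflection requires 2 n t = (m + ½) λ.
The second-smallest nonzero thickness corresponds to m = 1: t = (m + ½) λ / (2 n) = 1.50 × 621 / (2 × 1.583) = 294 nm.

294 nm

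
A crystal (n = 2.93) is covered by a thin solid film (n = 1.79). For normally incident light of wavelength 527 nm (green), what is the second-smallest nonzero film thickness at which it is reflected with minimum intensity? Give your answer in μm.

0.221 μm

Ray reflecting at the top interface goes from n = 1.0 toward n = 1.79: a half-wave phase shift.
At the lower boundary (n = 1.79 to n = 2.93) the reflected ray undergoes a half-wave phase shift.
The two reflections carry the same phase change, so no net offset.
So the condition for destructive reflection is 2 n t = (m + ½) λ.
The second-smallest nonzero thickness corresponds to m = 1: t = (m + ½) λ / (2 n) = 1.50 × 527 / (2 × 1.79) = 221 nm.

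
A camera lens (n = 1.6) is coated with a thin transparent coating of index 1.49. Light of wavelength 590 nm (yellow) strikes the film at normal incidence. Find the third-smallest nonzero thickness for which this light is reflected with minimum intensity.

Ray reflecting at the top interface goes from n = 1.0 toward n = 1.49: a half-wave phase shift.
At the lower boundary (n = 1.49 to n = 1.6) the reflected ray undergoes a half-wave phase shift.
Net: no relative phase inversion (both shifts match).
For dark reflection here: 2 n t = (m + ½) λ.
The third-smallest nonzero thickness corresponds to m = 2: t = (m + ½) λ / (2 n) = 2.50 × 590 / (2 × 1.49) = 495 nm.

495 nm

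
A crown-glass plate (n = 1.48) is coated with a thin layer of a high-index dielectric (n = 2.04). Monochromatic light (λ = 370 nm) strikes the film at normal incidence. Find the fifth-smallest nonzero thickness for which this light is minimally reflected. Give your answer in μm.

0.453 μm

At the upper boundary (n = 1.0 to n = 2.04) the reflected ray undergoes a half-wave phase shift.
Ray reflecting at the bottom interface goes from n = 2.04 toward n = 1.48: no phase shift.
Net: one phase inversion between the two reflected rays.
With one net inversion, destructive interference in reflection requires 2 n t = m λ.
The fifth-smallest nonzero thickness corresponds to m = 5: t = m λ / (2 n) = 5.00 × 370 / (2 × 2.04) = 453 nm.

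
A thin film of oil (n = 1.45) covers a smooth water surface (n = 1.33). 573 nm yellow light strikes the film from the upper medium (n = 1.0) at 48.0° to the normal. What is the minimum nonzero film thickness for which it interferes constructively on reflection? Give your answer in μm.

Ray reflecting at the top interface goes from n = 1.0 toward n = 1.45: a half-wave phase shift.
At the lower boundary (n = 1.45 to n = 1.33) the reflected ray undergoes no phase shift.
Net: one phase inversion between the two reflected rays.
For maximum reflection here: 2 n t cos θ_r = (m + ½) λ.
Snell's law: 1.0 sin 48.0° = 1.45 sin θ_r → sin θ_r = 0.513, cos θ_r = 0.859.
Minimum at m = 0: t = λ / (4 n cos θ_r) = 573 / (4 × 1.45 × 0.859) = 115 nm.

0.115 μm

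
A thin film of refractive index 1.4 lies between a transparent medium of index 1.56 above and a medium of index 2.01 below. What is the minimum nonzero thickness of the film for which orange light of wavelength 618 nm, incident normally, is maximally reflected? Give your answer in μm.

Top surface (1.56 → 1.4): reflection off a lower-index medium gives no phase shift.
Bottom surface (1.4 → 2.01): reflection off a higher-index medium gives a half-wave phase shift.
Net: one phase inversion between the two reflected rays.
For strong reflection here: 2 n t = (m + ½) λ.
Minimum at m = 0: t = λ / (4 n) = 618 / (4 × 1.4) = 110 nm.

0.110 μm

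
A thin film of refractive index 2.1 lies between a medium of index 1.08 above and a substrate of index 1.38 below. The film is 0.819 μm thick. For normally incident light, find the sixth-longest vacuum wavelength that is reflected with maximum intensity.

625 nm

Ray reflecting at the top interface goes from n = 1.08 toward n = 2.1: a half-wave phase shift.
Bottom surface (2.1 → 1.38): reflection off a lower-index medium gives no phase shift.
Net: one phase inversion between the two reflected rays.
With one net inversion, constructive interference in reflection requires 2 n t = (m + ½) λ.
λ = 2 n t / (m + ½). The sixth-longest wavelength is m = 5: λ = 2 × 2.1 × 819 / 5.50 = 625 nm.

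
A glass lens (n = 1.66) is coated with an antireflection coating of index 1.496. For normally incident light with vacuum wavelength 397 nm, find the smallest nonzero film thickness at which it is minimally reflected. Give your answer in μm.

0.0663 μm

Ray reflecting at the top interface goes from n = 1.0 toward n = 1.496: a half-wave phase shift.
Ray reflecting at the bottom interface goes from n = 1.496 toward n = 1.66: a half-wave phase shift.
Net: no relative phase inversion (both shifts match).
With no net inversion, destructive interference in reflection requires 2 n t = (m + ½) λ.
Minimum at m = 0: t = λ / (4 n) = 397 / (4 × 1.496) = 66.3 nm.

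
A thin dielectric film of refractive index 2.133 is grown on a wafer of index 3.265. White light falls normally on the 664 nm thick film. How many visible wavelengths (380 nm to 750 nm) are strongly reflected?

4

At the upper boundary (n = 1.0 to n = 2.133) the reflected ray undergoes a half-wave phase shift.
Ray reflecting at the bottom interface goes from n = 2.133 toward n = 3.265: a half-wave phase shift.
Zero or two π shifts → no net half-wave offset.
So the condition for constructive reflection is 2 n t = m λ.
λ = 2 n t / m = 2833 / m nm.
m=3: 944 nm (IR); m=4: 708 nm (visible); m=5: 567 nm (visible); m=6: 472 nm (visible); m=7: 405 nm (visible); m=8: 354 nm (UV).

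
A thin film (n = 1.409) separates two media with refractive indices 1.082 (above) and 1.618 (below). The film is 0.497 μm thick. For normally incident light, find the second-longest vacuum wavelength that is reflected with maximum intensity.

700 nm

Ray reflecting at the top interface goes from n = 1.082 toward n = 1.409: a half-wave phase shift.
Ray reflecting at the bottom interface goes from n = 1.409 toward n = 1.618: a half-wave phase shift.
Net: no relative phase inversion (both shifts match).
With no net inversion, constructive interference in reflection requires 2 n t = m λ.
λ = 2 n t / m. The second-longest wavelength is m = 2: λ = 2 × 1.409 × 497 / 2.00 = 700 nm.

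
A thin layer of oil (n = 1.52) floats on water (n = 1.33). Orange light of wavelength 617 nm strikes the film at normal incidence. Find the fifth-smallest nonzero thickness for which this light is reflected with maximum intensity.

913 nm

Ray reflecting at the top interface goes from n = 1.0 toward n = 1.52: a half-wave phase shift.
Ray reflecting at the bottom interface goes from n = 1.52 toward n = 1.33: no phase shift.
The two reflections differ by half a wavelength.
With one net inversion, constructive interference in reflection requires 2 n t = (m + ½) λ.
The fifth-smallest nonzero thickness corresponds to m = 4: t = (m + ½) λ / (2 n) = 4.50 × 617 / (2 × 1.52) = 913 nm.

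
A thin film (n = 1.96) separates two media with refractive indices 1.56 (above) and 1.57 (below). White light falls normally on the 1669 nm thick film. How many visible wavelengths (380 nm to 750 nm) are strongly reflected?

8

Top surface (1.56 → 1.96): reflection off a higher-index medium gives a half-wave phase shift.
At the lower boundary (n = 1.96 to n = 1.57) the reflected ray undergoes no phase shift.
Net: one phase inversion between the two reflected rays.
For maximum reflection here: 2 n t = (m + ½) λ.
λ = 2 n t / (m + ½) = 6542 / (m + ½) nm.
m=8: 770 nm (IR); m=9: 689 nm (visible); m=10: 623 nm (visible); m=11: 569 nm (visible); m=12: 523 nm (visible); m=13: 485 nm (visible); m=14: 451 nm (visible); m=15: 422 nm (visible); m=16: 397 nm (visible); m=17: 374 nm (UV).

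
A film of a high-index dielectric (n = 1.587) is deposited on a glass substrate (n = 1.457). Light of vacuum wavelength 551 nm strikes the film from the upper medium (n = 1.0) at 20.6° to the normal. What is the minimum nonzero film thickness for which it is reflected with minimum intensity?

Top surface (1.0 → 1.587): reflection off a higher-index medium gives a half-wave phase shift.
At the lower boundary (n = 1.587 to n = 1.457) the reflected ray undergoes no phase shift.
Net: one phase inversion between the two reflected rays.
With one net inversion, destructive interference in reflection requires 2 n t cos θ_r = m λ.
Snell's law: 1.0 sin 20.6° = 1.587 sin θ_r → sin θ_r = 0.222, cos θ_r = 0.975.
Minimum nonzero at m = 1: t = λ / (2 n cos θ_r) = 551 / (2 × 1.587 × 0.975) = 178 nm.

178 nm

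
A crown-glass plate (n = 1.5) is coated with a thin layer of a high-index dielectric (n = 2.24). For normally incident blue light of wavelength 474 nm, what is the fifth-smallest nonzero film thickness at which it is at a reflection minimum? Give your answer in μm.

Ray reflecting at the top interface goes from n = 1.0 toward n = 2.24: a half-wave phase shift.
Ray reflecting at the bottom interface goes from n = 2.24 toward n = 1.5: no phase shift.
The two reflections differ by half a wavelength.
With one net inversion, destructive interference in reflection requires 2 n t = m λ.
The fifth-smallest nonzero thickness corresponds to m = 5: t = m λ / (2 n) = 5.00 × 474 / (2 × 2.24) = 529 nm.

0.529 μm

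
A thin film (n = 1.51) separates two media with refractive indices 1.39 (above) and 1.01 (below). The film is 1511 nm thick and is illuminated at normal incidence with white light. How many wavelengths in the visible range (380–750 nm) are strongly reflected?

Top surface (1.39 → 1.51): reflection off a higher-index medium gives a half-wave phase shift.
At the lower boundary (n = 1.51 to n = 1.01) the reflected ray undergoes no phase shift.
Exactly one π shift → a net half-wave offset.
With one net inversion, constructive interference in reflection requires 2 n t = (m + ½) λ.
λ = 2 n t / (m + ½) = 4563 / (m + ½) nm.
m=5: 830 nm (IR); m=6: 702 nm (visible); m=7: 608 nm (visible); m=8: 537 nm (visible); m=9: 480 nm (visible); m=10: 435 nm (visible); m=11: 397 nm (visible); m=12: 365 nm (UV).

6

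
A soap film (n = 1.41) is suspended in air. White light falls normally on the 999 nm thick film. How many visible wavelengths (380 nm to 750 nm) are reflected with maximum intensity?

3

Ray reflecting at the top interface goes from n = 1.0 toward n = 1.41: a half-wave phase shift.
Ray reflecting at the bottom interface goes from n = 1.41 toward n = 1.0: no phase shift.
Exactly one π shift → a net half-wave offset.
With one net inversion, constructive interference in reflection requires 2 n t = (m + ½) λ.
λ = 2 n t / (m + ½) = 2817 / (m + ½) nm.
m=3: 805 nm (IR); m=4: 626 nm (visible); m=5: 512 nm (visible); m=6: 433 nm (visible); m=7: 376 nm (UV).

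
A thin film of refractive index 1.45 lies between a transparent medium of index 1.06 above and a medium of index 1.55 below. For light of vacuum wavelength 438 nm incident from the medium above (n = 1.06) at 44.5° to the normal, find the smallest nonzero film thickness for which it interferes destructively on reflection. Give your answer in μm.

Top surface (1.06 → 1.45): reflection off a higher-index medium gives a half-wave phase shift.
At the lower boundary (n = 1.45 to n = 1.55) the reflected ray undergoes a half-wave phase shift.
The two reflections carry the same phase change, so no net offset.
For weak reflection here: 2 n t cos θ_r = (m + ½) λ.
Snell's law: 1.06 sin 44.5° = 1.45 sin θ_r → sin θ_r = 0.512, cos θ_r = 0.859.
Minimum at m = 0: t = λ / (4 n cos θ_r) = 438 / (4 × 1.45 × 0.859) = 87.9 nm.

0.0879 μm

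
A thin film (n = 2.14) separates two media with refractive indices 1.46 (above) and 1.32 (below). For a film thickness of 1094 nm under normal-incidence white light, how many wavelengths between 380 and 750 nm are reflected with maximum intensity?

At the upper boundary (n = 1.46 to n = 2.14) the reflected ray undergoes a half-wave phase shift.
At the lower boundary (n = 2.14 to n = 1.32) the reflected ray undergoes no phase shift.
Net: one phase inversion between the two reflected rays.
For maximum reflection here: 2 n t = (m + ½) λ.
λ = 2 n t / (m + ½) = 4682 / (m + ½) nm.
m=5: 851 nm (IR); m=6: 720 nm (visible); m=7: 624 nm (visible); m=8: 551 nm (visible); m=9: 493 nm (visible); m=10: 446 nm (visible); m=11: 407 nm (visible); m=12: 375 nm (UV).

6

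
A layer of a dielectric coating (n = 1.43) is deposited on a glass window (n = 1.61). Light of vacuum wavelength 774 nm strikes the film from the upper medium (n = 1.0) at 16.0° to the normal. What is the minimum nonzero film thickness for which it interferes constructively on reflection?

Top surface (1.0 → 1.43): reflection off a higher-index medium gives a half-wave phase shift.
Bottom surface (1.43 → 1.61): reflection off a higher-index medium gives a half-wave phase shift.
The two reflections carry the same phase change, so no net offset.
For maximum reflection here: 2 n t cos θ_r = m λ.
Snell's law: 1.0 sin 16.0° = 1.43 sin θ_r → sin θ_r = 0.193, cos θ_r = 0.981.
Minimum nonzero at m = 1: t = λ / (2 n cos θ_r) = 774 / (2 × 1.43 × 0.981) = 276 nm.

276 nm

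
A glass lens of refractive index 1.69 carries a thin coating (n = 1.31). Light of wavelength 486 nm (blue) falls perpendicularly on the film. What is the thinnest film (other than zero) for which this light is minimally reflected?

92.7 nm

At the upper boundary (n = 1.0 to n = 1.31) the reflected ray undergoes a half-wave phase shift.
At the lower boundary (n = 1.31 to n = 1.69) the reflected ray undergoes a half-wave phase shift.
The two reflections carry the same phase change, so no net offset.
With no net inversion, destructive interference in reflection requires 2 n t = (m + ½) λ.
Minimum at m = 0: t = λ / (4 n) = 486 / (4 × 1.31) = 92.7 nm.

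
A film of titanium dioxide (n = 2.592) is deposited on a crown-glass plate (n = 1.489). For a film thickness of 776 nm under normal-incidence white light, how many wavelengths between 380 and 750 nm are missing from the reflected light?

5

At the upper boundary (n = 1.0 to n = 2.592) the reflected ray undergoes a half-wave phase shift.
At the lower boundary (n = 2.592 to n = 1.489) the reflected ray undergoes no phase shift.
Net: one phase inversion between the two reflected rays.
For weak reflection here: 2 n t = m λ.
λ = 2 n t / m = 4023 / m nm.
m=5: 805 nm (IR); m=6: 670 nm (visible); m=7: 575 nm (visible); m=8: 503 nm (visible); m=9: 447 nm (visible); m=10: 402 nm (visible); m=11: 366 nm (UV).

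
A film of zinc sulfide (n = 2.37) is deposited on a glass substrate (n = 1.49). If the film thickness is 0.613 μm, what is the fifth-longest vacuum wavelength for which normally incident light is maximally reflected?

Top surface (1.0 → 2.37): reflection off a higher-index medium gives a half-wave phase shift.
Bottom surface (2.37 → 1.49): reflection off a lower-index medium gives no phase shift.
The two reflections differ by half a wavelength.
So the condition for constructive reflection is 2 n t = (m + ½) λ.
λ = 2 n t / (m + ½). The fifth-longest wavelength is m = 4: λ = 2 × 2.37 × 613 / 4.50 = 646 nm.

646 nm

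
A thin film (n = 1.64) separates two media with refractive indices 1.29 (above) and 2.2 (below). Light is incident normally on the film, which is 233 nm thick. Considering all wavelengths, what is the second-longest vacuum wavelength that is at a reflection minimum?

509 nm

Top surface (1.29 → 1.64): reflection off a higher-index medium gives a half-wave phase shift.
Ray reflecting at the bottom interface goes from n = 1.64 toward n = 2.2: a half-wave phase shift.
The two reflections carry the same phase change, so no net offset.
So the condition for destructive reflection is 2 n t = (m + ½) λ.
λ = 2 n t / (m + ½). The second-longest wavelength is m = 1: λ = 2 × 1.64 × 233 / 1.50 = 509 nm.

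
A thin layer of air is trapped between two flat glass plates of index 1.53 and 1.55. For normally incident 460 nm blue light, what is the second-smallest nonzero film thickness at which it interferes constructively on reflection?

345 nm

Ray reflecting at the top interface goes from n = 1.53 toward n = 1.0: no phase shift.
Ray reflecting at the bottom interface goes from n = 1.0 toward n = 1.55: a half-wave phase shift.
Exactly one π shift → a net half-wave offset.
So the condition for constructive reflection is 2 n t = (m + ½) λ.
The second-smallest nonzero thickness corresponds to m = 1: t = (m + ½) λ / (2 n) = 1.50 × 460 / (2 × 1.0) = 345 nm.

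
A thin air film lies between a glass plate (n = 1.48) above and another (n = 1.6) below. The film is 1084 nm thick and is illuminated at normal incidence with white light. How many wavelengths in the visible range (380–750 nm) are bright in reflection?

3

Ray reflecting at the top interface goes from n = 1.48 toward n = 1.0: no phase shift.
At the lower boundary (n = 1.0 to n = 1.6) the reflected ray undergoes a half-wave phase shift.
Net: one phase inversion between the two reflected rays.
So the condition for constructive reflection is 2 n t = (m + ½) λ.
λ = 2 n t / (m + ½) = 2168 / (m + ½) nm.
m=2: 867 nm (IR); m=3: 619 nm (visible); m=4: 482 nm (visible); m=5: 394 nm (visible); m=6: 334 nm (UV).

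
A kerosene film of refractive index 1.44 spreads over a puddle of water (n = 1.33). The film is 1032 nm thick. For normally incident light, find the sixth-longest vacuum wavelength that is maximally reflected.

Top surface (1.0 → 1.44): reflection off a higher-index medium gives a half-wave phase shift.
Ray reflecting at the bottom interface goes from n = 1.44 toward n = 1.33: no phase shift.
Net: one phase inversion between the two reflected rays.
So the condition for constructive reflection is 2 n t = (m + ½) λ.
λ = 2 n t / (m + ½). The sixth-longest wavelength is m = 5: λ = 2 × 1.44 × 1032 / 5.50 = 540 nm.

540 nm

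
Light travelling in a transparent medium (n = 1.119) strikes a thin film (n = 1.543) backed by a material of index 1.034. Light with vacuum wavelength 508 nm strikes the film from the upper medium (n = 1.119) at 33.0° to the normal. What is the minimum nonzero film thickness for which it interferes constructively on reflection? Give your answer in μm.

Ray reflecting at the top interface goes from n = 1.119 toward n = 1.543: a half-wave phase shift.
At the lower boundary (n = 1.543 to n = 1.034) the reflected ray undergoes no phase shift.
Net: one phase inversion between the two reflected rays.
So the condition for constructive reflection is 2 n t cos θ_r = (m + ½) λ.
Snell's law: 1.119 sin 33.0° = 1.543 sin θ_r → sin θ_r = 0.395, cos θ_r = 0.919.
Minimum at m = 0: t = λ / (4 n cos θ_r) = 508 / (4 × 1.543 × 0.919) = 89.6 nm.

0.0896 μm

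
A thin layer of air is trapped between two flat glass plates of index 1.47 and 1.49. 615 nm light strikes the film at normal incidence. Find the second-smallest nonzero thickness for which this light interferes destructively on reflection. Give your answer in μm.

0.615 μm

At the upper boundary (n = 1.47 to n = 1.0) the reflected ray undergoes no phase shift.
At the lower boundary (n = 1.0 to n = 1.49) the reflected ray undergoes a half-wave phase shift.
The two reflections differ by half a wavelength.
So the condition for destructive reflection is 2 n t = m λ.
The second-smallest nonzero thickness corresponds to m = 2: t = m λ / (2 n) = 2.00 × 615 / (2 × 1.0) = 615 nm.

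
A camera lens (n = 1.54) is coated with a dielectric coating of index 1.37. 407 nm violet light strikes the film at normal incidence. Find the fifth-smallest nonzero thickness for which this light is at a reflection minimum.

668 nm

Top surface (1.0 → 1.37): reflection off a higher-index medium gives a half-wave phase shift.
Bottom surface (1.37 → 1.54): reflection off a higher-index medium gives a half-wave phase shift.
Net: no relative phase inversion (both shifts match).
So the condition for destructive reflection is 2 n t = (m + ½) λ.
The fifth-smallest nonzero thickness corresponds to m = 4: t = (m + ½) λ / (2 n) = 4.50 × 407 / (2 × 1.37) = 668 nm.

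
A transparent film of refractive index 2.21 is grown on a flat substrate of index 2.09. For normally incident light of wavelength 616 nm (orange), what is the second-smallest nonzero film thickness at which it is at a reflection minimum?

279 nm

At the upper boundary (n = 1.0 to n = 2.21) the reflected ray undergoes a half-wave phase shift.
Bottom surface (2.21 → 2.09): reflection off a lower-index medium gives no phase shift.
The two reflections differ by half a wavelength.
For weak reflection here: 2 n t = m λ.
The second-smallest nonzero thickness corresponds to m = 2: t = m λ / (2 n) = 2.00 × 616 / (2 × 2.21) = 279 nm.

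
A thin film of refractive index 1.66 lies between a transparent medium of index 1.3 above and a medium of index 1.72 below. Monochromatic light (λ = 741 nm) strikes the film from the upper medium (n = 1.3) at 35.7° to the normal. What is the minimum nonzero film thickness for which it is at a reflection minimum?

125 nm

Top surface (1.3 → 1.66): reflection off a higher-index medium gives a half-wave phase shift.
At the lower boundary (n = 1.66 to n = 1.72) the reflected ray undergoes a half-wave phase shift.
The two reflections carry the same phase change, so no net offset.
With no net inversion, destructive interference in reflection requires 2 n t cos θ_r = (m + ½) λ.
Snell's law: 1.3 sin 35.7° = 1.66 sin θ_r → sin θ_r = 0.457, cos θ_r = 0.889.
Minimum at m = 0: t = λ / (4 n cos θ_r) = 741 / (4 × 1.66 × 0.889) = 125 nm.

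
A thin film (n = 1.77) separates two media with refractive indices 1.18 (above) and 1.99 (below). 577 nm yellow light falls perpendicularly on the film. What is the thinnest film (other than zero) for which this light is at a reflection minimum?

Ray reflecting at the top interface goes from n = 1.18 toward n = 1.77: a half-wave phase shift.
At the lower boundary (n = 1.77 to n = 1.99) the reflected ray undergoes a half-wave phase shift.
The two reflections carry the same phase change, so no net offset.
For dark reflection here: 2 n t = (m + ½) λ.
Minimum at m = 0: t = λ / (4 n) = 577 / (4 × 1.77) = 81.5 nm.

81.5 nm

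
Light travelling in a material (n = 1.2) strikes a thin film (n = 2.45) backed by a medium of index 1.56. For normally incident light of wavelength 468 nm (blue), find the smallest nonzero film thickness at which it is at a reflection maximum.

Top surface (1.2 → 2.45): reflection off a higher-index medium gives a half-wave phase shift.
At the lower boundary (n = 2.45 to n = 1.56) the reflected ray undergoes no phase shift.
Net: one phase inversion between the two reflected rays.
For bright reflection here: 2 n t = (m + ½) λ.
Minimum at m = 0: t = λ / (4 n) = 468 / (4 × 2.45) = 47.8 nm.

47.8 nm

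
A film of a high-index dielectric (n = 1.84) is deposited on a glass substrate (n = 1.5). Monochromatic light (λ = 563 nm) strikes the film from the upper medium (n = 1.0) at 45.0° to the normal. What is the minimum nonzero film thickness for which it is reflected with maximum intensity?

Top surface (1.0 → 1.84): reflection off a higher-index medium gives a half-wave phase shift.
Ray reflecting at the bottom interface goes from n = 1.84 toward n = 1.5: no phase shift.
Exactly one π shift → a net half-wave offset.
For maximum reflection here: 2 n t cos θ_r = (m + ½) λ.
Snell's law: 1.0 sin 45.0° = 1.84 sin θ_r → sin θ_r = 0.384, cos θ_r = 0.923.
Minimum at m = 0: t = λ / (4 n cos θ_r) = 563 / (4 × 1.84 × 0.923) = 82.9 nm.

82.9 nm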